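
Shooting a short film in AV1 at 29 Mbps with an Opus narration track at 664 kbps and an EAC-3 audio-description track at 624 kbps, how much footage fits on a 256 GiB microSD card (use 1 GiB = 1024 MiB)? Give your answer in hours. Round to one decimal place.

20.2 hours

Audio total: 664 + 624 = 1288 kbps = 1.288 Mbps.
Total bitrate: 29 + 1.288 = 30.288 Mbps.
Capacity: 256 GiB = 2,199,023 Mb.
Recording time: 2,199,023 / 30.288 = 72,604 s ≈ 20.2 hours.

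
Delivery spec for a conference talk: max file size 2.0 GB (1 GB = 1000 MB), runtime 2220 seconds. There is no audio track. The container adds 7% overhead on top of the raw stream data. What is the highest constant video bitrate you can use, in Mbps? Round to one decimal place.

6.7 Mbps

Budget: 2.0 GB = 16000.0 Mb.
Stream payload after overhead: 16000.0 / 1.07 = 14953.3 Mb.
Total bitrate budget: 14953.3 Mb / 2220 s = 6.736 Mbps.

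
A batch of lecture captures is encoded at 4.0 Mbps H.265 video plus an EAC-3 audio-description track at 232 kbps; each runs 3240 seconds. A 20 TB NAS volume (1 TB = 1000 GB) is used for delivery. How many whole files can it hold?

11668

Audio: 232 kbps = 0.232 Mbps.
Total bitrate: 4.232 Mbps.
Per item: 4.232 Mbps × 3240 s = 13,712 Mb = 1,714 MB.
Capacity: 20 TB = 160,000,000 Mb; 11668.88 items → 11668 complete.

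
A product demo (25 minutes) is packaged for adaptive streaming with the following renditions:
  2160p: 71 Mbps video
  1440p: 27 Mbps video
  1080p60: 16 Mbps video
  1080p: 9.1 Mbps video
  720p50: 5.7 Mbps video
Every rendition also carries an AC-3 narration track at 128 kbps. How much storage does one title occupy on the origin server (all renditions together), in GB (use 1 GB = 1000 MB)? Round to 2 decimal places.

25 min = 1500 s
Audio: 128 kbps = 0.128 Mbps.
Sum of rendition bitrates: (71+0.128) + (27+0.128) + (16+0.128) + (9.1+0.128) + (5.7+0.128) = 129.440 Mbps.
× 1500 s = 194,160 Mb = 24,270 MB = 24.27 GB.

24.27 GB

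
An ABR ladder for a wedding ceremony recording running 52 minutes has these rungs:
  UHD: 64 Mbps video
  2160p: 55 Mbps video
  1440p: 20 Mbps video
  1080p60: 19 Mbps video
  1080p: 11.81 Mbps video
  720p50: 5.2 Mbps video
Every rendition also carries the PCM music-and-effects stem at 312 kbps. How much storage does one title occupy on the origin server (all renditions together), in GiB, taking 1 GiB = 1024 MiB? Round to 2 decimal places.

64.25 GiB

52 min = 3120 s
Audio: 312 kbps = 0.312 Mbps.
Sum of rendition bitrates: (64+0.312) + (55+0.312) + (20+0.312) + (19+0.312) + (11.81+0.312) + (5.2+0.312) = 176.882 Mbps.
× 3120 s = 551,872 Mb = 68,984 MB = 64.25 GiB.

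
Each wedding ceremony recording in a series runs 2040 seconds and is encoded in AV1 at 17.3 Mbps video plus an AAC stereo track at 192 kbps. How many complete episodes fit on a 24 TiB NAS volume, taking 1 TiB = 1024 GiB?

Audio: 192 kbps = 0.192 Mbps.
Total bitrate: 17.492 Mbps.
Per item: 17.492 Mbps × 2040 s = 35,684 Mb = 4,460 MB.
Capacity: 24 TiB = 211,106,233 Mb; 5916.04 items → 5916 complete.

5916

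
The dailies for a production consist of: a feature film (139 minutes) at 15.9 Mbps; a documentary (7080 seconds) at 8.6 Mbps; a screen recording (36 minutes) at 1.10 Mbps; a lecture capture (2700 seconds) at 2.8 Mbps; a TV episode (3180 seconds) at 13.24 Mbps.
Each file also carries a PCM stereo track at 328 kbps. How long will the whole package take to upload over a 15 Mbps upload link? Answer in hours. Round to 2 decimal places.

Audio: 328 kbps = 0.328 Mbps.
feature film: 16.228 Mbps × 8340 s = 135341.5 Mb
documentary: 8.928 Mbps × 7080 s = 63210.2 Mb
screen recording: 1.428 Mbps × 2160 s = 3084.5 Mb
lecture capture: 3.128 Mbps × 2700 s = 8445.6 Mb
TV episode: 13.568 Mbps × 3180 s = 43146.2 Mb
Total: 253228.1 Mb = 31653.5 MB.
At 15 Mbps: 253228.1 / 15 = 16882 s ≈ 4.69 hours.

4.69 hours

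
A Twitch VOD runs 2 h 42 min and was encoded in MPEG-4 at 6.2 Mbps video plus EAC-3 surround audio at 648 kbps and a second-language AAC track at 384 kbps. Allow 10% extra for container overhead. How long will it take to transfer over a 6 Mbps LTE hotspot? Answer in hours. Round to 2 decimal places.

2 h 42 min = 162 min = 9720 s
Audio total: 648 + 384 = 1032 kbps = 1.032 Mbps.
Total bitrate: 7.232 Mbps.
File: 7.232 Mbps × 9720 s = 70295.0 Mb.
With 10% container overhead: ×1.10. → 77324.5 Mb.
At 6 Mbps: 77324.5 / 6 = 12887.4 s ≈ 3.58 hours.

3.58 hours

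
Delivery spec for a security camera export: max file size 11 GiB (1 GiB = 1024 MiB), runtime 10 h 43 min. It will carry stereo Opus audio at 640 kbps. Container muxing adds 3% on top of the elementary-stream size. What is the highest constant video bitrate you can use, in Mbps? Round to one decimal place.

1.7 Mbps

Budget: 11 GiB = 94489.3 Mb.
Stream payload after overhead: 94489.3 / 1.03 = 91737.2 Mb.
10 h 43 min = 643 min = 38580 s
Total bitrate budget: 91737.2 Mb / 38580 s = 2.378 Mbps.
Audio: 640 kbps = 0.640 Mbps.
Video: 2.378 − 0.640 = 1.738 Mbps.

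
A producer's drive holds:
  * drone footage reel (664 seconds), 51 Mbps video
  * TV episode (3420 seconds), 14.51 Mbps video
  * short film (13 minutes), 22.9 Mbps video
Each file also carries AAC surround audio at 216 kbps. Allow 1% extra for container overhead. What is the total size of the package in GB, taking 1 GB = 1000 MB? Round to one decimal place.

12.9 GB

Audio: 216 kbps = 0.216 Mbps.
drone footage reel: 51.216 Mbps × 664 s × 1.01 = 34347.5 Mb
TV episode: 14.726 Mbps × 3420 s × 1.01 = 50866.5 Mb
short film: 23.116 Mbps × 780 s × 1.01 = 18210.8 Mb
Total: 103424.8 Mb = 12928.1 MB.
= 12.93 GB.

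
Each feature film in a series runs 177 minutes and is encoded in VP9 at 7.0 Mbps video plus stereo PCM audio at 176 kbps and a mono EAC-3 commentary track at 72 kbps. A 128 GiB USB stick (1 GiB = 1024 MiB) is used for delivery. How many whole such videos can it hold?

14

177 min = 10620 s
Audio total: 176 + 72 = 248 kbps = 0.248 Mbps.
Total bitrate: 7.248 Mbps.
Per item: 7.248 Mbps × 10620 s = 76,974 Mb = 9,622 MB.
Capacity: 128 GiB = 1,099,512 Mb; 14.28 items → 14 complete.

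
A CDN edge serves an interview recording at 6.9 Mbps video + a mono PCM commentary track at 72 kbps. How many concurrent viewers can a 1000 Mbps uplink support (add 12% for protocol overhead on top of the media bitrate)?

128

Audio: 72 kbps = 0.072 Mbps.
Per-viewer media rate: 6.972 Mbps.
On the wire with 12% overhead: 7.809 Mbps.
1000 Mbps = 1,000 Mbps; 1,000 / 7.809 = 128.06 → 128 viewers.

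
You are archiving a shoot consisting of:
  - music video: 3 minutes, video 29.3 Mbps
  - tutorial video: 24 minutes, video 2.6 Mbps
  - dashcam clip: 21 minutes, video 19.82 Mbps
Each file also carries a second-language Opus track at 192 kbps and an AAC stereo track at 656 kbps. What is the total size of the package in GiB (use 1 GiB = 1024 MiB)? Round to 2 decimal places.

Audio total: 192 + 656 = 848 kbps = 0.848 Mbps.
music video: 30.148 Mbps × 180 s = 5426.6 Mb
tutorial video: 3.448 Mbps × 1440 s = 4965.1 Mb
dashcam clip: 20.668 Mbps × 1260 s = 26041.7 Mb
Total: 36433.4 Mb = 4554.2 MB.
= 4.241 GiB.

4.24 GiB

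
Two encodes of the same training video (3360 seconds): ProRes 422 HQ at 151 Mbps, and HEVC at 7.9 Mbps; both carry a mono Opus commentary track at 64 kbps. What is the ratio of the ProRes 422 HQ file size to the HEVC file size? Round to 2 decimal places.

Audio: 64 kbps = 0.064 Mbps.
ProRes 422 HQ: 151.064 Mbps × 3360 s = 507575.0 Mb = 63.447 GB.
HEVC: 7.964 Mbps × 3360 s = 26759.0 Mb = 3.345 GB.
Ratio: 63.447 / 3.345 = 18.968.

18.97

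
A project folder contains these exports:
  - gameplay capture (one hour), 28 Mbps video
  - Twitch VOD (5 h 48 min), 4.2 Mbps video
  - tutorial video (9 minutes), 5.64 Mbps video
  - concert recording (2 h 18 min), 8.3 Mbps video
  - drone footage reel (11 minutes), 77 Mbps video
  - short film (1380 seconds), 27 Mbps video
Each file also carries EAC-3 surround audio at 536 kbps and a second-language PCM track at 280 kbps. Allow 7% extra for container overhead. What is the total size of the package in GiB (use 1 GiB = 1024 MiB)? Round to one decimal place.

47.0 GiB

Audio total: 536 + 280 = 816 kbps = 0.816 Mbps.
gameplay capture: 28.816 Mbps × 3600 s × 1.07 = 110999.2 Mb
Twitch VOD: 5.016 Mbps × 20880 s × 1.07 = 112065.5 Mb
tutorial video: 6.456 Mbps × 540 s × 1.07 = 3730.3 Mb
concert recording: 9.116 Mbps × 8280 s × 1.07 = 80764.1 Mb
drone footage reel: 77.816 Mbps × 660 s × 1.07 = 54953.7 Mb
short film: 27.816 Mbps × 1380 s × 1.07 = 41073.1 Mb
Total: 403585.9 Mb = 50448.2 MB.
= 46.98 GiB.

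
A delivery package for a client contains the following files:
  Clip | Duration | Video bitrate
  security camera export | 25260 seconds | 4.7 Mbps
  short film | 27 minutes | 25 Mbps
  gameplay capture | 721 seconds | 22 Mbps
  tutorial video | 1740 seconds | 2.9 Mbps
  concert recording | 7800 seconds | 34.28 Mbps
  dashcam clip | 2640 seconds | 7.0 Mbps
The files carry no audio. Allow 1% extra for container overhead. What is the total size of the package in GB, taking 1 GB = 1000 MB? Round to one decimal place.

58.8 GB

security camera export: 4.700 Mbps × 25260 s × 1.01 = 119909.2 Mb
short film: 25.000 Mbps × 1620 s × 1.01 = 40905.0 Mb
gameplay capture: 22.000 Mbps × 721 s × 1.01 = 16020.6 Mb
tutorial video: 2.900 Mbps × 1740 s × 1.01 = 5096.5 Mb
concert recording: 34.280 Mbps × 7800 s × 1.01 = 270057.8 Mb
dashcam clip: 7.000 Mbps × 2640 s × 1.01 = 18664.8 Mb
Total: 470653.9 Mb = 58831.7 MB.
= 58.83 GB.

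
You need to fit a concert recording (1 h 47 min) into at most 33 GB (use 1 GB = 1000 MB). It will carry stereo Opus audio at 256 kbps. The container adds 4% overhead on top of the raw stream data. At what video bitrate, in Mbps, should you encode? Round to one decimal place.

Budget: 33 GB = 264000.0 Mb.
Stream payload after overhead: 264000.0 / 1.04 = 253846.2 Mb.
1 h 47 min = 107 min = 6420 s
Total bitrate budget: 253846.2 Mb / 6420 s = 39.540 Mbps.
Audio: 256 kbps = 0.256 Mbps.
Video: 39.540 − 0.256 = 39.284 Mbps.

39.3 Mbps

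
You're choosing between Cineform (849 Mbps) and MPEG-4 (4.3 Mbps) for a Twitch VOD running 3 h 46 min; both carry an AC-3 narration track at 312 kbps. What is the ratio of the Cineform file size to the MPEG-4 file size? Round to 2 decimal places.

184.15

3 h 46 min = 226 min = 13560 s
Audio: 312 kbps = 0.312 Mbps.
Cineform: 849.312 Mbps × 13560 s = 11516670.7 Mb = 1340.717 GiB.
MPEG-4: 4.612 Mbps × 13560 s = 62538.7 Mb = 7.280 GiB.
Ratio: 1340.717 / 7.280 = 184.153.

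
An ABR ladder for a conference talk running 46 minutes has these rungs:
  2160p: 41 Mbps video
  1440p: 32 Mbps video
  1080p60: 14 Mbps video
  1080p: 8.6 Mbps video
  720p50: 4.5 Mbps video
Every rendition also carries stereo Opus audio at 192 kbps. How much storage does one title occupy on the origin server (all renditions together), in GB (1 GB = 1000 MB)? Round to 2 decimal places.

46 min = 2760 s
Audio: 192 kbps = 0.192 Mbps.
Sum of rendition bitrates: (41+0.192) + (32+0.192) + (14+0.192) + (8.6+0.192) + (4.5+0.192) = 101.060 Mbps.
× 2760 s = 278,926 Mb = 34,866 MB = 34.87 GB.

34.87 GB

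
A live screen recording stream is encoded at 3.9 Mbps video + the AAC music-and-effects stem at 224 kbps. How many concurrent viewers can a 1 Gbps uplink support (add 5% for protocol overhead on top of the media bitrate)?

Audio: 224 kbps = 0.224 Mbps.
Per-viewer media rate: 4.124 Mbps.
On the wire with 5% overhead: 4.330 Mbps.
1 Gbps = 1,000 Mbps; 1,000 / 4.330 = 230.94 → 230 viewers.

230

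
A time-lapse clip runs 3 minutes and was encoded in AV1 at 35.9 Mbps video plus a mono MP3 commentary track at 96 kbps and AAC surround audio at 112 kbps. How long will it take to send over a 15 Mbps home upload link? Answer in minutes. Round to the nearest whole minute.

3 min = 180 s
Audio total: 96 + 112 = 208 kbps = 0.208 Mbps.
Total bitrate: 36.108 Mbps.
File: 36.108 Mbps × 180 s = 6499.4 Mb.
At 15 Mbps: 6499.4 / 15 = 433.3 s ≈ 7.22 minutes.

7 minutes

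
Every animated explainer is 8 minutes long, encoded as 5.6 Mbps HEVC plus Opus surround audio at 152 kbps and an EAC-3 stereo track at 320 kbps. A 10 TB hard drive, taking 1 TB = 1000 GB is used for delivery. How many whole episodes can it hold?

27448

8 min = 480 s
Audio total: 152 + 320 = 472 kbps = 0.472 Mbps.
Total bitrate: 6.072 Mbps.
Per item: 6.072 Mbps × 480 s = 2,915 Mb = 364.3 MB.
Capacity: 10 TB = 80,000,000 Mb; 27448.40 items → 27448 complete.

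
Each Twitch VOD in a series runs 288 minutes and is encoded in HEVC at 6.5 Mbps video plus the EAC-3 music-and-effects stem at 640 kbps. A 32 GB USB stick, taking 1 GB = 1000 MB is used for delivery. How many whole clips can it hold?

2

288 min = 17280 s
Audio: 640 kbps = 0.640 Mbps.
Total bitrate: 7.140 Mbps.
Per item: 7.140 Mbps × 17280 s = 123,379 Mb = 15,422 MB.
Capacity: 32 GB = 256,000 Mb; 2.07 items → 2 complete.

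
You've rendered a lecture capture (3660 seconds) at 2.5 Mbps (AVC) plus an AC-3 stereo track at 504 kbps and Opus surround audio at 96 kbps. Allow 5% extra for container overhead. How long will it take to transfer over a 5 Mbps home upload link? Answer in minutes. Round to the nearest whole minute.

40 minutes

Audio total: 504 + 96 = 600 kbps = 0.600 Mbps.
Total bitrate: 3.100 Mbps.
File: 3.100 Mbps × 3660 s = 11346.0 Mb.
With 5% container overhead: ×1.05. → 11913.3 Mb.
At 5 Mbps: 11913.3 / 5 = 2382.7 s ≈ 39.7 minutes.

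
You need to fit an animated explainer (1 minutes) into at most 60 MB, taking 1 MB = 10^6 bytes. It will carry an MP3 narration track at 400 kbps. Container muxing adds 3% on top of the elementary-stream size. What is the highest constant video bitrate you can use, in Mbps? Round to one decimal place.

Budget: 60 MB = 480.0 Mb.
Stream payload after overhead: 480.0 / 1.03 = 466.0 Mb.
Total bitrate budget: 466.0 Mb / 60 s = 7.767 Mbps.
Audio: 400 kbps = 0.400 Mbps.
Video: 7.767 − 0.400 = 7.367 Mbps.

7.4 Mbps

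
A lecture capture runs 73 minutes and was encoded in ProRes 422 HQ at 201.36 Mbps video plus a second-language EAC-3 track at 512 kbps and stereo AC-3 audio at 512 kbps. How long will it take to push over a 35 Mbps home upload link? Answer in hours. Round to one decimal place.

73 min = 4380 s
Audio total: 512 + 512 = 1024 kbps = 1.024 Mbps.
Total bitrate: 202.384 Mbps.
File: 202.384 Mbps × 4380 s = 886441.9 Mb.
At 35 Mbps: 886441.9 / 35 = 25326.9 s ≈ 7.04 hours.

7.0 hours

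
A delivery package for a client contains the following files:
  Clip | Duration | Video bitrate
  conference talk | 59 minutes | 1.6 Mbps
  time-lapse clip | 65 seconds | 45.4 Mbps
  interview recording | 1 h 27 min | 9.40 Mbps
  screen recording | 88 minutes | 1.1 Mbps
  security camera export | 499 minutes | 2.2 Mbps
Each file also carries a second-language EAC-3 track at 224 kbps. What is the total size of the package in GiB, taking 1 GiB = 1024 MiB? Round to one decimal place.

Audio: 224 kbps = 0.224 Mbps.
conference talk: 1.824 Mbps × 3540 s = 6457.0 Mb
time-lapse clip: 45.624 Mbps × 65 s = 2965.6 Mb
interview recording: 9.624 Mbps × 5220 s = 50237.3 Mb
screen recording: 1.324 Mbps × 5280 s = 6990.7 Mb
security camera export: 2.424 Mbps × 29940 s = 72574.6 Mb
Total: 139225.1 Mb = 17403.1 MB.
= 16.21 GiB.

16.2 GiB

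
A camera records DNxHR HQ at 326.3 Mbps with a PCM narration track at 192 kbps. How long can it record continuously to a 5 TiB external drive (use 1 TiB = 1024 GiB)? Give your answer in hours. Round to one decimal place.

Audio: 192 kbps = 0.192 Mbps.
Total bitrate: 326.3 + 0.192 = 326.492 Mbps.
Capacity: 5 TiB = 43,980,465 Mb.
Recording time: 43,980,465 / 326.492 = 134,706 s ≈ 37.4 hours.

37.4 hours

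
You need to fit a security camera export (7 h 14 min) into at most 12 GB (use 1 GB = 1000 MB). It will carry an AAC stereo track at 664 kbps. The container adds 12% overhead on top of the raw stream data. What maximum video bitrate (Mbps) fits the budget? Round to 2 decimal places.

2.63 Mbps

Budget: 12 GB = 96000.0 Mb.
Stream payload after overhead: 96000.0 / 1.12 = 85714.3 Mb.
7 h 14 min = 434 min = 26040 s
Total bitrate budget: 85714.3 Mb / 26040 s = 3.292 Mbps.
Audio: 664 kbps = 0.664 Mbps.
Video: 3.292 − 0.664 = 2.628 Mbps.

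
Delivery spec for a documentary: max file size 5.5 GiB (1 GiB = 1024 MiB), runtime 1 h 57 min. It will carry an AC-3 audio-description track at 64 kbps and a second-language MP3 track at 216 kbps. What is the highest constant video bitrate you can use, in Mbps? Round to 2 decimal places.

Budget: 5.5 GiB = 47244.6 Mb.
1 h 57 min = 117 min = 7020 s
Total bitrate budget: 47244.6 Mb / 7020 s = 6.730 Mbps.
Audio total: 64 + 216 = 280 kbps = 0.280 Mbps.
Video: 6.730 − 0.280 = 6.450 Mbps.

6.45 Mbps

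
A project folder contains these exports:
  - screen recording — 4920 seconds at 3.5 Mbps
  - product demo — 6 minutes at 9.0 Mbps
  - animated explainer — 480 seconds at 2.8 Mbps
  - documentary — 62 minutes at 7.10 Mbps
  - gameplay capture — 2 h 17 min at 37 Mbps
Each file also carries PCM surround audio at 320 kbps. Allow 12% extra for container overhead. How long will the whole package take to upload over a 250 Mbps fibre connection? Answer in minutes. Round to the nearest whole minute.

Audio: 320 kbps = 0.320 Mbps.
screen recording: 3.820 Mbps × 4920 s × 1.12 = 21049.7 Mb
product demo: 9.320 Mbps × 360 s × 1.12 = 3757.8 Mb
animated explainer: 3.120 Mbps × 480 s × 1.12 = 1677.3 Mb
documentary: 7.420 Mbps × 3720 s × 1.12 = 30914.7 Mb
gameplay capture: 37.320 Mbps × 8220 s × 1.12 = 343582.8 Mb
Total: 400982.4 Mb = 50122.8 MB.
At 250 Mbps: 400982.4 / 250 = 1604 s ≈ 26.7 minutes.

27 minutes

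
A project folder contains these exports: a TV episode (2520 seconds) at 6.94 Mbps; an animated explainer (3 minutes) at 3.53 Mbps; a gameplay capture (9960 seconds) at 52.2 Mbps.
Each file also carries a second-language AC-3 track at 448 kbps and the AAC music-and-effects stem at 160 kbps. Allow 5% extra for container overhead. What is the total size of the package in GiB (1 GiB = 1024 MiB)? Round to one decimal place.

66.7 GiB

Audio total: 448 + 160 = 608 kbps = 0.608 Mbps.
TV episode: 7.548 Mbps × 2520 s × 1.05 = 19972.0 Mb
animated explainer: 4.138 Mbps × 180 s × 1.05 = 782.1 Mb
gameplay capture: 52.808 Mbps × 9960 s × 1.05 = 552266.1 Mb
Total: 573020.2 Mb = 71627.5 MB.
= 66.71 GiB.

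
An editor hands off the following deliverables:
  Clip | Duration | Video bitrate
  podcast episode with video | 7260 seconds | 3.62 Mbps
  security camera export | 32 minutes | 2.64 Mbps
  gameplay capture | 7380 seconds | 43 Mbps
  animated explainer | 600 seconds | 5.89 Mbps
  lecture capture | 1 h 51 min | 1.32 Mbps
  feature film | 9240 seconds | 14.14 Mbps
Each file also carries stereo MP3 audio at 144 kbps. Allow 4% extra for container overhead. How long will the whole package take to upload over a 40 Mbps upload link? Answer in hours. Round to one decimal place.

3.6 hours

Audio: 144 kbps = 0.144 Mbps.
podcast episode with video: 3.764 Mbps × 7260 s × 1.04 = 28419.7 Mb
security camera export: 2.784 Mbps × 1920 s × 1.04 = 5559.1 Mb
gameplay capture: 43.144 Mbps × 7380 s × 1.04 = 331138.8 Mb
animated explainer: 6.034 Mbps × 600 s × 1.04 = 3765.2 Mb
lecture capture: 1.464 Mbps × 6660 s × 1.04 = 10140.2 Mb
feature film: 14.284 Mbps × 9240 s × 1.04 = 137263.5 Mb
Total: 516286.6 Mb = 64535.8 MB.
At 40 Mbps: 516286.6 / 40 = 12907 s ≈ 3.59 hours.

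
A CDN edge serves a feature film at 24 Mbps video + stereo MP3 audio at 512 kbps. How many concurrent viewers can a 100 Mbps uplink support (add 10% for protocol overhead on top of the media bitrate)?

Audio: 512 kbps = 0.512 Mbps.
Per-viewer media rate: 24.512 Mbps.
On the wire with 10% overhead: 26.963 Mbps.
100 Mbps = 100.0 Mbps; 100.0 / 26.963 = 3.71 → 3 viewers.

3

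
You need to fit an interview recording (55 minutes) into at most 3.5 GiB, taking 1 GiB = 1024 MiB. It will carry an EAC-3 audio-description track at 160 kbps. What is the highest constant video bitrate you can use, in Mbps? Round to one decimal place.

9.0 Mbps

Budget: 3.5 GiB = 30064.8 Mb.
55 min = 3300 s
Total bitrate budget: 30064.8 Mb / 3300 s = 9.111 Mbps.
Audio: 160 kbps = 0.160 Mbps.
Video: 9.111 − 0.160 = 8.951 Mbps.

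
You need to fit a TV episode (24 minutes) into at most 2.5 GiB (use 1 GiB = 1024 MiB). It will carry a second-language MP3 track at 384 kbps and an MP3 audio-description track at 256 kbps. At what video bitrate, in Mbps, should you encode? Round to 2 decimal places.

14.27 Mbps

Budget: 2.5 GiB = 21474.8 Mb.
24 min = 1440 s
Total bitrate budget: 21474.8 Mb / 1440 s = 14.913 Mbps.
Audio total: 384 + 256 = 640 kbps = 0.640 Mbps.
Video: 14.913 − 0.640 = 14.273 Mbps.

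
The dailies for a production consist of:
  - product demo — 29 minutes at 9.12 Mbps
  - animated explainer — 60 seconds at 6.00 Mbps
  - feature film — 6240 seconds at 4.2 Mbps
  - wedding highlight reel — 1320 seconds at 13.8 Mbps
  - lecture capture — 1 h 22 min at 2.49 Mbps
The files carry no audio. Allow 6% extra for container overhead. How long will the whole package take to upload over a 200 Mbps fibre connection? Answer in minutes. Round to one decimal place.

product demo: 9.120 Mbps × 1740 s × 1.06 = 16820.9 Mb
animated explainer: 6.000 Mbps × 60 s × 1.06 = 381.6 Mb
feature film: 4.200 Mbps × 6240 s × 1.06 = 27780.5 Mb
wedding highlight reel: 13.800 Mbps × 1320 s × 1.06 = 19309.0 Mb
lecture capture: 2.490 Mbps × 4920 s × 1.06 = 12985.8 Mb
Total: 77277.8 Mb = 9659.7 MB.
At 200 Mbps: 77277.8 / 200 = 386 s ≈ 6.44 minutes.

6.4 minutes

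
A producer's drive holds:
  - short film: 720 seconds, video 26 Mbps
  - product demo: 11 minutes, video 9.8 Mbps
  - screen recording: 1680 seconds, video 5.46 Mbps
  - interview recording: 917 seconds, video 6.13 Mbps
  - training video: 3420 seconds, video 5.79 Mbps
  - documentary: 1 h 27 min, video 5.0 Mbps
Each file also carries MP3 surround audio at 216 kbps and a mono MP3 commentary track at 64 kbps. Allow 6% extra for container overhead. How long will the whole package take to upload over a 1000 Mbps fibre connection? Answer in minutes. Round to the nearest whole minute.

Audio total: 216 + 64 = 280 kbps = 0.280 Mbps.
short film: 26.280 Mbps × 720 s × 1.06 = 20056.9 Mb
product demo: 10.080 Mbps × 660 s × 1.06 = 7052.0 Mb
screen recording: 5.740 Mbps × 1680 s × 1.06 = 10221.8 Mb
interview recording: 6.410 Mbps × 917 s × 1.06 = 6230.6 Mb
training video: 6.070 Mbps × 3420 s × 1.06 = 22005.0 Mb
documentary: 5.280 Mbps × 5220 s × 1.06 = 29215.3 Mb
Total: 94781.6 Mb = 11847.7 MB.
At 1000 Mbps: 94781.6 / 1000 = 95 s ≈ 1.58 minutes.

2 minutes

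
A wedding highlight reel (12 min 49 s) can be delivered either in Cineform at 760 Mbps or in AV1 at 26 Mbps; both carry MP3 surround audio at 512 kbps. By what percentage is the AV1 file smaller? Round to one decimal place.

96.5%

12 min 49 s = 769 s
Audio: 512 kbps = 0.512 Mbps.
Cineform: 760.512 Mbps × 769 s = 584833.7 Mb = 73.104 GB.
AV1: 26.512 Mbps × 769 s = 20387.7 Mb = 2.548 GB.
Reduction: (1 − 2.548/73.104) × 100 = 96.51%.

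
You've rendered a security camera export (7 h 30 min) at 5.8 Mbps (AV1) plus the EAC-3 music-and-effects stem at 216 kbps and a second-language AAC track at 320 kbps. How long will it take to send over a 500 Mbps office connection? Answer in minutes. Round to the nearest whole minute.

7 h 30 min = 450 min = 27000 s
Audio total: 216 + 320 = 536 kbps = 0.536 Mbps.
Total bitrate: 6.336 Mbps.
File: 6.336 Mbps × 27000 s = 171072.0 Mb.
At 500 Mbps: 171072.0 / 500 = 342.1 s ≈ 5.7 minutes.

6 minutes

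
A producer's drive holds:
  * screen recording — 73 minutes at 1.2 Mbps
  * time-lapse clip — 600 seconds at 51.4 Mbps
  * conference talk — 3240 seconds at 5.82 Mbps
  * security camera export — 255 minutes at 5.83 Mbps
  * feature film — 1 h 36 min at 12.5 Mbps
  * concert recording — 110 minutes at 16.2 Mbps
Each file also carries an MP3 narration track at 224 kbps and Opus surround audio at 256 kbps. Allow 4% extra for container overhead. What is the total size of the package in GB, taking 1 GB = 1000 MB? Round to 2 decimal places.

Audio total: 224 + 256 = 480 kbps = 0.480 Mbps.
screen recording: 1.680 Mbps × 4380 s × 1.04 = 7652.7 Mb
time-lapse clip: 51.880 Mbps × 600 s × 1.04 = 32373.1 Mb
conference talk: 6.300 Mbps × 3240 s × 1.04 = 21228.5 Mb
security camera export: 6.310 Mbps × 15300 s × 1.04 = 100404.7 Mb
feature film: 12.980 Mbps × 5760 s × 1.04 = 77755.4 Mb
concert recording: 16.680 Mbps × 6600 s × 1.04 = 114491.5 Mb
Total: 353906.0 Mb = 44238.2 MB.
= 44.24 GB.

44.24 GB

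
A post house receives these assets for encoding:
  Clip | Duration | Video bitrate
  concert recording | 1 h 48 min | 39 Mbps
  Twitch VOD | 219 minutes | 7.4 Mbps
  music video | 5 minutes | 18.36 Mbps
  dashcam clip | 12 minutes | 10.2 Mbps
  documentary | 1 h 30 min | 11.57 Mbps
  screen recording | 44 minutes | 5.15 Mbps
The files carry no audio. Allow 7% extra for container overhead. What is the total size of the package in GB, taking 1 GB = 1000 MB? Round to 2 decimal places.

58.70 GB

concert recording: 39.000 Mbps × 6480 s × 1.07 = 270410.4 Mb
Twitch VOD: 7.400 Mbps × 13140 s × 1.07 = 104042.5 Mb
music video: 18.360 Mbps × 300 s × 1.07 = 5893.6 Mb
dashcam clip: 10.200 Mbps × 720 s × 1.07 = 7858.1 Mb
documentary: 11.570 Mbps × 5400 s × 1.07 = 66851.5 Mb
screen recording: 5.150 Mbps × 2640 s × 1.07 = 14547.7 Mb
Total: 469603.7 Mb = 58700.5 MB.
= 58.70 GB.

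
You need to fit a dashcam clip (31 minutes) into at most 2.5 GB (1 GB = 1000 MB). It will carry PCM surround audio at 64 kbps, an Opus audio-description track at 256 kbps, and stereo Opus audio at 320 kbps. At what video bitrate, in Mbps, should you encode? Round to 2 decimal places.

10.11 Mbps

Budget: 2.5 GB = 20000.0 Mb.
31 min = 1860 s
Total bitrate budget: 20000.0 Mb / 1860 s = 10.753 Mbps.
Audio total: 64 + 256 + 320 = 640 kbps = 0.640 Mbps.
Video: 10.753 − 0.640 = 10.113 Mbps.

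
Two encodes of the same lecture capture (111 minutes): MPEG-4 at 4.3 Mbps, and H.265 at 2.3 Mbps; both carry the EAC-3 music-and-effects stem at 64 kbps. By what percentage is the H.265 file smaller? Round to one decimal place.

45.8%

111 min = 6660 s
Audio: 64 kbps = 0.064 Mbps.
MPEG-4: 4.364 Mbps × 6660 s = 29064.2 Mb = 3.633 GB.
H.265: 2.364 Mbps × 6660 s = 15744.2 Mb = 1.968 GB.
Reduction: (1 − 1.968/3.633) × 100 = 45.83%.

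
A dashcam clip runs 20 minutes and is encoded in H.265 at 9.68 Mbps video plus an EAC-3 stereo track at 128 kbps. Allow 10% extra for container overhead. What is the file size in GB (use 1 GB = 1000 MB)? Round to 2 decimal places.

20 min = 1200 s
Audio: 128 kbps = 0.128 Mbps.
Total bitrate: 9.68 + 0.128 = 9.808 Mbps.
Stream data: 9.808 Mbps × 1200 s = 11769.6 Mb.
With 10% container overhead: ×1.10.
12,947 Mb ÷ 8 = 1,618 MB → 1.618 GB.

1.62 GB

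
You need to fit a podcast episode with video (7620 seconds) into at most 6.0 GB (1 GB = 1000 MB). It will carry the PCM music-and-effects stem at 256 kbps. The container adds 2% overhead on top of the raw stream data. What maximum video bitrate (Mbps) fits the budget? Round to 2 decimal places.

5.92 Mbps

Budget: 6.0 GB = 48000.0 Mb.
Stream payload after overhead: 48000.0 / 1.02 = 47058.8 Mb.
Total bitrate budget: 47058.8 Mb / 7620 s = 6.176 Mbps.
Audio: 256 kbps = 0.256 Mbps.
Video: 6.176 − 0.256 = 5.920 Mbps.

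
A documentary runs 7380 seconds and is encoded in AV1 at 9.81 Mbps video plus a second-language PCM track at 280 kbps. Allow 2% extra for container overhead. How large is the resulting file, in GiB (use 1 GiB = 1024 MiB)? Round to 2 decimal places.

Audio: 280 kbps = 0.280 Mbps.
Total bitrate: 9.81 + 0.280 = 10.090 Mbps.
Stream data: 10.090 Mbps × 7380 s = 74464.2 Mb.
With 2% container overhead: ×1.02.
75,953 Mb = 9,494,185,500 bytes ÷ 1,073,741,824 = 8.842 GiB.

8.84 GiB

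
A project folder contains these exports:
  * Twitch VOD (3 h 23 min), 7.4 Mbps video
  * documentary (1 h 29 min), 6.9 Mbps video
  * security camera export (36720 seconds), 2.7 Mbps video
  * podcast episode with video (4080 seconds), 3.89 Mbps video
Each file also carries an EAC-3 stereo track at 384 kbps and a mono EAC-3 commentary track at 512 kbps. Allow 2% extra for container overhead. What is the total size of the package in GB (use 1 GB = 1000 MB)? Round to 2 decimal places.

37.52 GB

Audio total: 384 + 512 = 896 kbps = 0.896 Mbps.
Twitch VOD: 8.296 Mbps × 12180 s × 1.02 = 103066.2 Mb
documentary: 7.796 Mbps × 5340 s × 1.02 = 42463.3 Mb
security camera export: 3.596 Mbps × 36720 s × 1.02 = 134686.0 Mb
podcast episode with video: 4.786 Mbps × 4080 s × 1.02 = 19917.4 Mb
Total: 300132.9 Mb = 37516.6 MB.
= 37.52 GB.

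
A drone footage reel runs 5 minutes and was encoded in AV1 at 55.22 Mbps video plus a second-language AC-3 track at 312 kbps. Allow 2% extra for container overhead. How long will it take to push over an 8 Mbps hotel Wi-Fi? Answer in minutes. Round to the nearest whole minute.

5 min = 300 s
Audio: 312 kbps = 0.312 Mbps.
Total bitrate: 55.532 Mbps.
File: 55.532 Mbps × 300 s = 16659.6 Mb.
With 2% container overhead: ×1.02. → 16992.8 Mb.
At 8 Mbps: 16992.8 / 8 = 2124.1 s ≈ 35.4 minutes.

35 minutes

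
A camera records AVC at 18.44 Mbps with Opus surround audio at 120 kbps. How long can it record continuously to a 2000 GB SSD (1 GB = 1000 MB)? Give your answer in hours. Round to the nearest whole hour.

239 hours

Audio: 120 kbps = 0.120 Mbps.
Total bitrate: 18.44 + 0.120 = 18.560 Mbps.
Capacity: 2000 GB = 16,000,000 Mb.
Recording time: 16,000,000 / 18.560 = 862,069 s ≈ 239 hours.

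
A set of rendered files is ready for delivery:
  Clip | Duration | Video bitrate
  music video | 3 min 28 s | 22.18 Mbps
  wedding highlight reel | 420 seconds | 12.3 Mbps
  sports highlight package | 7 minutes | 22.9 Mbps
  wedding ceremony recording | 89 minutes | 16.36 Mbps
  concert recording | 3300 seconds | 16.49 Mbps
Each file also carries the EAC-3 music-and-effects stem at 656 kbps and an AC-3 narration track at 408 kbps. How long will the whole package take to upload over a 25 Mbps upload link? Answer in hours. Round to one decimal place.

Audio total: 656 + 408 = 1064 kbps = 1.064 Mbps.
music video: 23.244 Mbps × 208 s = 4834.8 Mb
wedding highlight reel: 13.364 Mbps × 420 s = 5612.9 Mb
sports highlight package: 23.964 Mbps × 420 s = 10064.9 Mb
wedding ceremony recording: 17.424 Mbps × 5340 s = 93044.2 Mb
concert recording: 17.554 Mbps × 3300 s = 57928.2 Mb
Total: 171484.9 Mb = 21435.6 MB.
At 25 Mbps: 171484.9 / 25 = 6859 s ≈ 1.91 hours.

1.9 hours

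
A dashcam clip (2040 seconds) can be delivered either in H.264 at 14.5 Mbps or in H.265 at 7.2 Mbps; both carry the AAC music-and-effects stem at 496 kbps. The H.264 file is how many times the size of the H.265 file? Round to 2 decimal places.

1.95

Audio: 496 kbps = 0.496 Mbps.
H.264: 14.996 Mbps × 2040 s = 30591.8 Mb = 3.561 GiB.
H.265: 7.696 Mbps × 2040 s = 15699.8 Mb = 1.828 GiB.
Ratio: 3.561 / 1.828 = 1.949.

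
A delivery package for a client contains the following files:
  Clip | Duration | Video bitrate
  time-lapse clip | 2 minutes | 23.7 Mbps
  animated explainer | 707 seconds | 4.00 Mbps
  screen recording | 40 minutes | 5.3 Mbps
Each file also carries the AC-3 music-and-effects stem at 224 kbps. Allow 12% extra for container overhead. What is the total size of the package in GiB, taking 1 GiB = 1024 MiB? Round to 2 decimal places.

2.49 GiB

Audio: 224 kbps = 0.224 Mbps.
time-lapse clip: 23.924 Mbps × 120 s × 1.12 = 3215.4 Mb
animated explainer: 4.224 Mbps × 707 s × 1.12 = 3344.7 Mb
screen recording: 5.524 Mbps × 2400 s × 1.12 = 14848.5 Mb
Total: 21408.6 Mb = 2676.1 MB.
= 2.492 GiB.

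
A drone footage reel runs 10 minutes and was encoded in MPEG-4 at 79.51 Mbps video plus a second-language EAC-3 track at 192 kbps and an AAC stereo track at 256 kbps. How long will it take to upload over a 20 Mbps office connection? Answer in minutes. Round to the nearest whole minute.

40 minutes

10 min = 600 s
Audio total: 192 + 256 = 448 kbps = 0.448 Mbps.
Total bitrate: 79.958 Mbps.
File: 79.958 Mbps × 600 s = 47974.8 Mb.
At 20 Mbps: 47974.8 / 20 = 2398.7 s ≈ 40 minutes.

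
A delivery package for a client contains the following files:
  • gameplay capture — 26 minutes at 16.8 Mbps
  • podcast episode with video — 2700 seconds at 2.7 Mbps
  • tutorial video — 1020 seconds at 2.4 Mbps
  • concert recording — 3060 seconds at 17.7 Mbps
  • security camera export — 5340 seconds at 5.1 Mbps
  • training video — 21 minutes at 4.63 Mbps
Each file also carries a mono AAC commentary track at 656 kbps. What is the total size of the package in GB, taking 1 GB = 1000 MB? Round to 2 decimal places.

Audio: 656 kbps = 0.656 Mbps.
gameplay capture: 17.456 Mbps × 1560 s = 27231.4 Mb
podcast episode with video: 3.356 Mbps × 2700 s = 9061.2 Mb
tutorial video: 3.056 Mbps × 1020 s = 3117.1 Mb
concert recording: 18.356 Mbps × 3060 s = 56169.4 Mb
security camera export: 5.756 Mbps × 5340 s = 30737.0 Mb
training video: 5.286 Mbps × 1260 s = 6660.4 Mb
Total: 132976.4 Mb = 16622.1 MB.
= 16.62 GB.

16.62 GB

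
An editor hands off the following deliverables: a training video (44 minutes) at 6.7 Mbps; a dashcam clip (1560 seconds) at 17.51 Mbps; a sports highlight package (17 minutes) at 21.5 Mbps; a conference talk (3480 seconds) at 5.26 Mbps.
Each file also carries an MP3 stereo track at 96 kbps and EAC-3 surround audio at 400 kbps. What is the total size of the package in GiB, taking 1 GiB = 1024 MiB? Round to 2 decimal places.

Audio total: 96 + 400 = 496 kbps = 0.496 Mbps.
training video: 7.196 Mbps × 2640 s = 18997.4 Mb
dashcam clip: 18.006 Mbps × 1560 s = 28089.4 Mb
sports highlight package: 21.996 Mbps × 1020 s = 22435.9 Mb
conference talk: 5.756 Mbps × 3480 s = 20030.9 Mb
Total: 89553.6 Mb = 11194.2 MB.
= 10.43 GiB.

10.43 GiB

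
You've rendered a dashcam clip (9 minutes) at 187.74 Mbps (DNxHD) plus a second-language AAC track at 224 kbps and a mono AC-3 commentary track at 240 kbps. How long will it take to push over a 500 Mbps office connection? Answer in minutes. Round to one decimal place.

3.4 minutes

9 min = 540 s
Audio total: 224 + 240 = 464 kbps = 0.464 Mbps.
Total bitrate: 188.204 Mbps.
File: 188.204 Mbps × 540 s = 101630.2 Mb.
At 500 Mbps: 101630.2 / 500 = 203.3 s ≈ 3.39 minutes.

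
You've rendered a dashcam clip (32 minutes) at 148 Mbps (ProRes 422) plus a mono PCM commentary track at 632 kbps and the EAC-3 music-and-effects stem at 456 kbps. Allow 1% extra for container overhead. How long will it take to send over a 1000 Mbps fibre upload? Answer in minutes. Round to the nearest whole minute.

5 minutes

32 min = 1920 s
Audio total: 632 + 456 = 1088 kbps = 1.088 Mbps.
Total bitrate: 149.088 Mbps.
File: 149.088 Mbps × 1920 s = 286249.0 Mb.
With 1% container overhead: ×1.01. → 289111.4 Mb.
At 1000 Mbps: 289111.4 / 1000 = 289.1 s ≈ 4.82 minutes.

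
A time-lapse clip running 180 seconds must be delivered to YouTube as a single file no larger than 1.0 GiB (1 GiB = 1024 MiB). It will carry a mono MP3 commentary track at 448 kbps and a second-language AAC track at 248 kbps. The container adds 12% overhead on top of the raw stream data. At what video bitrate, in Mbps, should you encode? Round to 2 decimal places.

41.91 Mbps

Budget: 1.0 GiB = 8589.9 Mb.
Stream payload after overhead: 8589.9 / 1.12 = 7669.6 Mb.
Total bitrate budget: 7669.6 Mb / 180 s = 42.609 Mbps.
Audio total: 448 + 248 = 696 kbps = 0.696 Mbps.
Video: 42.609 − 0.696 = 41.913 Mbps.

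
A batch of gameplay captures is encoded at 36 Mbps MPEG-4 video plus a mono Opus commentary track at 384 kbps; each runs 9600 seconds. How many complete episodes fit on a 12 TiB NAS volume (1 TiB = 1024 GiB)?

Audio: 384 kbps = 0.384 Mbps.
Total bitrate: 36.384 Mbps.
Per item: 36.384 Mbps × 9600 s = 349,286 Mb = 43,661 MB.
Capacity: 12 TiB = 105,553,116 Mb; 302.20 items → 302 complete.

302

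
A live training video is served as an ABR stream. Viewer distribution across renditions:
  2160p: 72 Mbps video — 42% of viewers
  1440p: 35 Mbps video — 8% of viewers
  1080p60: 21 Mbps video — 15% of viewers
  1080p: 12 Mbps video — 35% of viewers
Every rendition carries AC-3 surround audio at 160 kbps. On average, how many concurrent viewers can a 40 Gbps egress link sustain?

Audio: 160 kbps = 0.160 Mbps.
Average per-viewer bitrate: 0.42×72.160 + 0.08×35.160 + 0.15×21.160 + 0.35×12.160 = 40.550 Mbps.
40 Gbps = 40,000 Mbps; 40,000 / 40.550 = 986.44 → 986.

986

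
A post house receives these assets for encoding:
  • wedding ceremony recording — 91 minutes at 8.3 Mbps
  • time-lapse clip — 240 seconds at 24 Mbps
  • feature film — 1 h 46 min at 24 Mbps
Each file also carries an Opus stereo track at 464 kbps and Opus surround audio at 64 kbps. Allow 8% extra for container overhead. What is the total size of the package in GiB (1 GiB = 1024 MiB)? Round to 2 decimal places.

26.41 GiB

Audio total: 464 + 64 = 528 kbps = 0.528 Mbps.
wedding ceremony recording: 8.828 Mbps × 5460 s × 1.08 = 52057.0 Mb
time-lapse clip: 24.528 Mbps × 240 s × 1.08 = 6357.7 Mb
feature film: 24.528 Mbps × 6360 s × 1.08 = 168477.9 Mb
Total: 226892.5 Mb = 28361.6 MB.
= 26.41 GiB.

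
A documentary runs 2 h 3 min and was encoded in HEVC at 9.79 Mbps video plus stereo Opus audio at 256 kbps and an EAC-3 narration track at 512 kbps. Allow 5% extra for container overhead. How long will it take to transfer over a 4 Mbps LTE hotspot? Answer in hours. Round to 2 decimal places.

2 h 3 min = 123 min = 7380 s
Audio total: 256 + 512 = 768 kbps = 0.768 Mbps.
Total bitrate: 10.558 Mbps.
File: 10.558 Mbps × 7380 s = 77918.0 Mb.
With 5% container overhead: ×1.05. → 81813.9 Mb.
At 4 Mbps: 81813.9 / 4 = 20453.5 s ≈ 5.68 hours.

5.68 hours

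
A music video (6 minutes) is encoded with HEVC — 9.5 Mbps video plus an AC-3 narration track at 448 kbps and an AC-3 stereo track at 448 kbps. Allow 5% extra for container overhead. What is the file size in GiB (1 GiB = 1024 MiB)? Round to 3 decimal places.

6 min = 360 s
Audio total: 448 + 448 = 896 kbps = 0.896 Mbps.
Total bitrate: 9.5 + 0.896 = 10.396 Mbps.
Stream data: 10.396 Mbps × 360 s = 3742.6 Mb.
With 5% container overhead: ×1.05.
3,930 Mb = 491,211,000 bytes ÷ 1,073,741,824 = 0.4575 GiB.

0.457 GiB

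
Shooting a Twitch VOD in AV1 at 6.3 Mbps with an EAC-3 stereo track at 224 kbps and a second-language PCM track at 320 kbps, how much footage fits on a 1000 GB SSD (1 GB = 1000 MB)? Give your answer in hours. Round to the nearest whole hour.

325 hours

Audio total: 224 + 320 = 544 kbps = 0.544 Mbps.
Total bitrate: 6.3 + 0.544 = 6.844 Mbps.
Capacity: 1000 GB = 8,000,000 Mb.
Recording time: 8,000,000 / 6.844 = 1,168,907 s ≈ 325 hours.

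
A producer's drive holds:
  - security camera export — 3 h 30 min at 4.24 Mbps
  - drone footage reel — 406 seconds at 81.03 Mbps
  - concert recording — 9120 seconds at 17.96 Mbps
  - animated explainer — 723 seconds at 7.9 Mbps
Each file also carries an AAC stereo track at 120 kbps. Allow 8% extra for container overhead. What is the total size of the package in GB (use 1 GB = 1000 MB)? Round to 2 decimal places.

34.91 GB

Audio: 120 kbps = 0.120 Mbps.
security camera export: 4.360 Mbps × 12600 s × 1.08 = 59330.9 Mb
drone footage reel: 81.150 Mbps × 406 s × 1.08 = 35582.7 Mb
concert recording: 18.080 Mbps × 9120 s × 1.08 = 178080.8 Mb
animated explainer: 8.020 Mbps × 723 s × 1.08 = 6262.3 Mb
Total: 279256.6 Mb = 34907.1 MB.
= 34.91 GB.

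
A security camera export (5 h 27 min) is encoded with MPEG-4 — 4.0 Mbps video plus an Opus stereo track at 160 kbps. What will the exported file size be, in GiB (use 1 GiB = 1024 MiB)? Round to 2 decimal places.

5 h 27 min = 327 min = 19620 s
Audio: 160 kbps = 0.160 Mbps.
Total bitrate: 4.0 + 0.160 = 4.160 Mbps.
Stream data: 4.160 Mbps × 19620 s = 81619.2 Mb.
81,619 Mb = 10,202,400,000 bytes ÷ 1,073,741,824 = 9.502 GiB.

9.50 GiB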